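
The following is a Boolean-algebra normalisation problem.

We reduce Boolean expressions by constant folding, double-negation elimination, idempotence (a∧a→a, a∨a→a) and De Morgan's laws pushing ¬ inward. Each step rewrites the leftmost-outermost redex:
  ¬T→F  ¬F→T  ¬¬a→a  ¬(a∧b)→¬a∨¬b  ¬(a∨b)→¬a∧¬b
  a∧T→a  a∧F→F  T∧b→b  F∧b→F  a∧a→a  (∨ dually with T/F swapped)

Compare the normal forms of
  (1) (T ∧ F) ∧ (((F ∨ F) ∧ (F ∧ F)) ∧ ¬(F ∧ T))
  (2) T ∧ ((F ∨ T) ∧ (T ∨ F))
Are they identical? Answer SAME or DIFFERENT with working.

Answer: DIFFERENT — A ⇓ F, B ⇓ T

Reduction:
Term A:
  start: (T ∧ F) ∧ (((F ∨ F) ∧ (F ∧ F)) ∧ ¬(F ∧ T))
  [1] F ∧ (((F ∨ F) ∧ (F ∧ F)) ∧ ¬(F ∧ T))
  [2] F

Term B:
  start: T ∧ ((F ∨ T) ∧ (T ∨ F))
  [1] (F ∨ T) ∧ (T ∨ F)
  [2] T ∧ (T ∨ F)
  [3] T ∨ F
  [4] T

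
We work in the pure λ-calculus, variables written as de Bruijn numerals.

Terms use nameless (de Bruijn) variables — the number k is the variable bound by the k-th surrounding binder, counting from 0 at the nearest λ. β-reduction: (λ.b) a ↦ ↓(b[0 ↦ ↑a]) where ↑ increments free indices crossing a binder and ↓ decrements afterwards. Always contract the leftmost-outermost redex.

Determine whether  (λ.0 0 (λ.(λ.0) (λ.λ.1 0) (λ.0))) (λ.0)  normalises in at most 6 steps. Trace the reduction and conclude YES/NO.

Answer: YES — reaches normal form λ.λ.0 in 6 ≤ 6 steps

Working:
  start: (λ.0 0 (λ.(λ.0) (λ.λ.1 0) (λ.0))) (λ.0)
  [1] (λ.0) (λ.0) (λ.(λ.0) (λ.λ.1 0) (λ.0))
  [2] (λ.0) (λ.(λ.0) (λ.λ.1 0) (λ.0))
  [3] λ.(λ.0) (λ.λ.1 0) (λ.0)
  [4] λ.(λ.λ.1 0) (λ.0)
  [5] λ.λ.(λ.0) 0
  [6] λ.λ.0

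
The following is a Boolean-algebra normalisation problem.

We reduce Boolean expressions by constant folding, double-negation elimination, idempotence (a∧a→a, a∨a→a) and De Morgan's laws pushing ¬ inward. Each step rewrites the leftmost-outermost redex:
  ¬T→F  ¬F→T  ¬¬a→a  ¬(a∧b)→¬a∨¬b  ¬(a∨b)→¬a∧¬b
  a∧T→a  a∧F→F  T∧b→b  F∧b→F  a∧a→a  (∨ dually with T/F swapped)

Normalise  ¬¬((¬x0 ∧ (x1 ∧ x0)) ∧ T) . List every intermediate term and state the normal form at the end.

  start: ¬¬((¬x0 ∧ (x1 ∧ x0)) ∧ T)
  step 1: (¬x0 ∧ (x1 ∧ x0)) ∧ T
  step 2: ¬x0 ∧ (x1 ∧ x0)

Answer: normal form = ¬x0 ∧ (x1 ∧ x0)  (in 2 steps)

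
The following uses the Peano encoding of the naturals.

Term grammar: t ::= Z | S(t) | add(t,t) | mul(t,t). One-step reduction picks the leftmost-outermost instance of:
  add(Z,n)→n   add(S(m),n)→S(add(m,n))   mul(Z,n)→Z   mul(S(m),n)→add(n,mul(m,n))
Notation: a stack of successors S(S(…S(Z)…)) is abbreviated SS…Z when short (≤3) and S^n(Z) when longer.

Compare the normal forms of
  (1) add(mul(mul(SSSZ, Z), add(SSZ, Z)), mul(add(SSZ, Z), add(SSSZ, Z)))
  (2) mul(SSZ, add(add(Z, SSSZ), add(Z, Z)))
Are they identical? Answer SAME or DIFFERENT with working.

Term A:
  start: add(mul(mul(SSSZ, Z), add(SSZ, Z)), mul(add(SSZ, Z), add(SSSZ, Z)))
  step 1: add(mul(add(Z, mul(SSZ, Z)), add(SSZ, Z)), mul(add(SSZ, Z), add(SSSZ, Z)))
  step 2: add(mul(mul(SSZ, Z), add(SSZ, Z)), mul(add(SSZ, Z), add(SSSZ, Z)))
  step 3: add(mul(add(Z, mul(SZ, Z)), add(SSZ, Z)), mul(add(SSZ, Z), add(SSSZ, Z)))
  step 4: add(mul(mul(SZ, Z), add(SSZ, Z)), mul(add(SSZ, Z), add(SSSZ, Z)))
  step 5: add(mul(add(Z, mul(Z, Z)), add(SSZ, Z)), mul(add(SSZ, Z), add(SSSZ, Z)))
  step 6: add(mul(mul(Z, Z), add(SSZ, Z)), mul(add(SSZ, Z), add(SSSZ, Z)))
  step 7: add(mul(Z, add(SSZ, Z)), mul(add(SSZ, Z), add(SSSZ, Z)))
  step 8: add(Z, mul(add(SSZ, Z), add(SSSZ, Z)))
  step 9: mul(add(SSZ, Z), add(SSSZ, Z))
  step 10: mul(S(add(SZ, Z)), add(SSSZ, Z))
  step 11: add(add(SSSZ, Z), mul(add(SZ, Z), add(SSSZ, Z)))
  step 12: add(S(add(SSZ, Z)), mul(add(SZ, Z), add(SSSZ, Z)))
  step 13: S(add(add(SSZ, Z), mul(add(SZ, Z), add(SSSZ, Z))))
  step 14: S(add(S(add(SZ, Z)), mul(add(SZ, Z), add(SSSZ, Z))))
  step 15: S(S(add(add(SZ, Z), mul(add(SZ, Z), add(SSSZ, Z)))))
  step 16: S(S(add(S(add(Z, Z)), mul(add(SZ, Z), add(SSSZ, Z)))))
  step 17: S(S(S(add(add(Z, Z), mul(add(SZ, Z), add(SSSZ, Z))))))
  step 18: S(S(S(add(Z, mul(add(SZ, Z), add(SSSZ, Z))))))
  step 19: S(S(S(mul(add(SZ, Z), add(SSSZ, Z)))))
  step 20: S(S(S(mul(S(add(Z, Z)), add(SSSZ, Z)))))
  step 21: S(S(S(add(add(SSSZ, Z), mul(add(Z, Z), add(SSSZ, Z))))))
  step 22: S(S(S(add(S(add(SSZ, Z)), mul(add(Z, Z), add(SSSZ, Z))))))
  step 23: S(S(S(S(add(add(SSZ, Z), mul(add(Z, Z), add(SSSZ, Z)))))))
  step 24: S(S(S(S(add(S(add(SZ, Z)), mul(add(Z, Z), add(SSSZ, Z)))))))
  step 25: S(S(S(S(S(add(add(SZ, Z), mul(add(Z, Z), add(SSSZ, Z))))))))
  step 26: S(S(S(S(S(add(S(add(Z, Z)), mul(add(Z, Z), add(SSSZ, Z))))))))
  step 27: S(S(S(S(S(S(add(add(Z, Z), mul(add(Z, Z), add(SSSZ, Z)))))))))
  step 28: S(S(S(S(S(S(add(Z, mul(add(Z, Z), add(SSSZ, Z)))))))))
  step 29: S(S(S(S(S(S(mul(add(Z, Z), add(SSSZ, Z))))))))
  step 30: S(S(S(S(S(S(mul(Z, add(SSSZ, Z))))))))
  step 31: S^6(Z)

Term B:
  start: mul(SSZ, add(add(Z, SSSZ), add(Z, Z)))
  step 1: add(add(add(Z, SSSZ), add(Z, Z)), mul(SZ, add(add(Z, SSSZ), add(Z, Z))))
  step 2: add(add(SSSZ, add(Z, Z)), mul(SZ, add(add(Z, SSSZ), add(Z, Z))))
  step 3: add(S(add(SSZ, add(Z, Z))), mul(SZ, add(add(Z, SSSZ), add(Z, Z))))
  step 4: S(add(add(SSZ, add(Z, Z)), mul(SZ, add(add(Z, SSSZ), add(Z, Z)))))
  step 5: S(add(S(add(SZ, add(Z, Z))), mul(SZ, add(add(Z, SSSZ), add(Z, Z)))))
  step 6: S(S(add(add(SZ, add(Z, Z)), mul(SZ, add(add(Z, SSSZ), add(Z, Z))))))
  step 7: S(S(add(S(add(Z, add(Z, Z))), mul(SZ, add(add(Z, SSSZ), add(Z, Z))))))
  step 8: S(S(S(add(add(Z, add(Z, Z)), mul(SZ, add(add(Z, SSSZ), add(Z, Z)))))))
  step 9: S(S(S(add(add(Z, Z), mul(SZ, add(add(Z, SSSZ), add(Z, Z)))))))
  step 10: S(S(S(add(Z, mul(SZ, add(add(Z, SSSZ), add(Z, Z)))))))
  step 11: S(S(S(mul(SZ, add(add(Z, SSSZ), add(Z, Z))))))
  step 12: S(S(S(add(add(add(Z, SSSZ), add(Z, Z)), mul(Z, add(add(Z, SSSZ), add(Z, Z)))))))
  step 13: S(S(S(add(add(SSSZ, add(Z, Z)), mul(Z, add(add(Z, SSSZ), add(Z, Z)))))))
  step 14: S(S(S(add(S(add(SSZ, add(Z, Z))), mul(Z, add(add(Z, SSSZ), add(Z, Z)))))))
  step 15: S(S(S(S(add(add(SSZ, add(Z, Z)), mul(Z, add(add(Z, SSSZ), add(Z, Z))))))))
  step 16: S(S(S(S(add(S(add(SZ, add(Z, Z))), mul(Z, add(add(Z, SSSZ), add(Z, Z))))))))
  step 17: S(S(S(S(S(add(add(SZ, add(Z, Z)), mul(Z, add(add(Z, SSSZ), add(Z, Z)))))))))
  step 18: S(S(S(S(S(add(S(add(Z, add(Z, Z))), mul(Z, add(add(Z, SSSZ), add(Z, Z)))))))))
  step 19: S(S(S(S(S(S(add(add(Z, add(Z, Z)), mul(Z, add(add(Z, SSSZ), add(Z, Z))))))))))
  step 20: S(S(S(S(S(S(add(add(Z, Z), mul(Z, add(add(Z, SSSZ), add(Z, Z))))))))))
  step 21: S(S(S(S(S(S(add(Z, mul(Z, add(add(Z, SSSZ), add(Z, Z))))))))))
  step 22: S(S(S(S(S(S(mul(Z, add(add(Z, SSSZ), add(Z, Z)))))))))
  step 23: S^6(Z)

Answer: SAME — A ⇓ S^6(Z), B ⇓ S^6(Z)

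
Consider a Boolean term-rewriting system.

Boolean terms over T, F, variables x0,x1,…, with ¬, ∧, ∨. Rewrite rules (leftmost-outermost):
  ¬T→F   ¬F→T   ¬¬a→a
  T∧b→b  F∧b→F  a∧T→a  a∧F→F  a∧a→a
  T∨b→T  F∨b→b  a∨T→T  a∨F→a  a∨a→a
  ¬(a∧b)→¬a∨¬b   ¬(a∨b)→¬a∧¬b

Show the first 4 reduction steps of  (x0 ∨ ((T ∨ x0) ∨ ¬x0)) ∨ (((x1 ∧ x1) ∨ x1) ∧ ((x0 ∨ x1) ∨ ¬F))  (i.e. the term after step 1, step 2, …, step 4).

  start: (x0 ∨ ((T ∨ x0) ∨ ¬x0)) ∨ (((x1 ∧ x1) ∨ x1) ∧ ((x0 ∨ x1) ∨ ¬F))
  [1] (x0 ∨ (T ∨ ¬x0)) ∨ (((x1 ∧ x1) ∨ x1) ∧ ((x0 ∨ x1) ∨ ¬F))
  [2] (x0 ∨ T) ∨ (((x1 ∧ x1) ∨ x1) ∧ ((x0 ∨ x1) ∨ ¬F))
  [3] T ∨ (((x1 ∧ x1) ∨ x1) ∧ ((x0 ∨ x1) ∨ ¬F))
  [4] T

Answer: after 4 steps: T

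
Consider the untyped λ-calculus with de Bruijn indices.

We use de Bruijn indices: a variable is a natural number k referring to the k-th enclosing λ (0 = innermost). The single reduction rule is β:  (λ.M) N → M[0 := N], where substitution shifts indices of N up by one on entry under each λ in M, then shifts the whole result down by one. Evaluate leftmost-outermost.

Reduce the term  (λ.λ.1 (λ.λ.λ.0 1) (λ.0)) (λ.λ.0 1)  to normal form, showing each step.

  start: (λ.λ.1 (λ.λ.λ.0 1) (λ.0)) (λ.λ.0 1)
  step 1: λ.(λ.λ.0 1) (λ.λ.λ.0 1) (λ.0)
  step 2: λ.(λ.0 (λ.λ.λ.0 1)) (λ.0)
  step 3: λ.(λ.0) (λ.λ.λ.0 1)
  step 4: λ.λ.λ.λ.0 1

Answer: normal form = λ.λ.λ.λ.0 1  (in 4 steps)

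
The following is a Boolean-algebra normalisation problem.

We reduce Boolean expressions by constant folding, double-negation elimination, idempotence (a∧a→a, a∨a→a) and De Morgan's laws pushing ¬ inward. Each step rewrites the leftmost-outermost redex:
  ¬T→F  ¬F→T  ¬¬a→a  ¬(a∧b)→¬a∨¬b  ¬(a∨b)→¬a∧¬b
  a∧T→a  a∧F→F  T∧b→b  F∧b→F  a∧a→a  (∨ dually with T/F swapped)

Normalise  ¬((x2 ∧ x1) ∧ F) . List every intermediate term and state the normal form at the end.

  start: ¬((x2 ∧ x1) ∧ F)
  step 1: ¬(x2 ∧ x1) ∨ ¬F
  step 2: (¬x2 ∨ ¬x1) ∨ ¬F
  step 3: (¬x2 ∨ ¬x1) ∨ T
  step 4: T

Answer: normal form = T  (in 4 steps)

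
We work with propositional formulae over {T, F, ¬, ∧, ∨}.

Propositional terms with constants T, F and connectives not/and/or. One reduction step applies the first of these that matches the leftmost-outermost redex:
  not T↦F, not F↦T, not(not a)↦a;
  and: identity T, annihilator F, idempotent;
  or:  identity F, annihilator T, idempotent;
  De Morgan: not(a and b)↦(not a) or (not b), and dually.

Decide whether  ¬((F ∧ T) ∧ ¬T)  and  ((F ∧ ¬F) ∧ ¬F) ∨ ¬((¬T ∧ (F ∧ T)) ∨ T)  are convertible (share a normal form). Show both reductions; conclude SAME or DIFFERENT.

Answer: DIFFERENT — A ⇓ T, B ⇓ F

Reduction:
Term A:
  start: ¬((F ∧ T) ∧ ¬T)
  step 1: ¬(F ∧ T) ∨ ¬¬T
  step 2: (¬F ∨ ¬T) ∨ ¬¬T
  step 3: (T ∨ ¬T) ∨ ¬¬T
  step 4: T ∨ ¬¬T
  step 5: T

Term B:
  start: ((F ∧ ¬F) ∧ ¬F) ∨ ¬((¬T ∧ (F ∧ T)) ∨ T)
  step 1: (F ∧ ¬F) ∨ ¬((¬T ∧ (F ∧ T)) ∨ T)
  step 2: F ∨ ¬((¬T ∧ (F ∧ T)) ∨ T)
  step 3: ¬((¬T ∧ (F ∧ T)) ∨ T)
  step 4: ¬(¬T ∧ (F ∧ T)) ∧ ¬T
  step 5: (¬¬T ∨ ¬(F ∧ T)) ∧ ¬T
  step 6: (T ∨ ¬(F ∧ T)) ∧ ¬T
  step 7: T ∧ ¬T
  step 8: ¬T
  step 9: F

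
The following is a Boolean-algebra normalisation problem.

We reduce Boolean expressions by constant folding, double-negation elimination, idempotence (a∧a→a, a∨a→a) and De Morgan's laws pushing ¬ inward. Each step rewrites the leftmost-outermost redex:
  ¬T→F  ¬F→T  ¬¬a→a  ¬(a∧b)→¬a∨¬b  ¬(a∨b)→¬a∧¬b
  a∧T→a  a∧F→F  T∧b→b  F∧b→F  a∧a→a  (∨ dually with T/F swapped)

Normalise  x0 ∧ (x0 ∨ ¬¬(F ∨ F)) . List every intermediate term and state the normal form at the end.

Answer: normal form = x0  (in 4 steps)

Reduction:
  start: x0 ∧ (x0 ∨ ¬¬(F ∨ F))
  →1  x0 ∧ (x0 ∨ (F ∨ F))
  →2  x0 ∧ (x0 ∨ F)
  →3  x0 ∧ x0
  →4  x0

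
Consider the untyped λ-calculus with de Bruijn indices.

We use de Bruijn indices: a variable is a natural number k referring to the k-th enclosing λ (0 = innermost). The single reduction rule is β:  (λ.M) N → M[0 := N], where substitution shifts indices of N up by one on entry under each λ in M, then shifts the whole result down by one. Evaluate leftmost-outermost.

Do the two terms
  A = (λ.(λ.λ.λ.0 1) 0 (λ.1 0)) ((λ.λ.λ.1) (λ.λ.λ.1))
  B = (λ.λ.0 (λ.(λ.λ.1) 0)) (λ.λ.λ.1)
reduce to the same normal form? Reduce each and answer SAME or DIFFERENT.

Answer: SAME — A ⇓ λ.0 (λ.λ.1), B ⇓ λ.0 (λ.λ.1)

Reduction:
Term A:
  start: (λ.(λ.λ.λ.0 1) 0 (λ.1 0)) ((λ.λ.λ.1) (λ.λ.λ.1))
  →1  (λ.λ.λ.0 1) ((λ.λ.λ.1) (λ.λ.λ.1)) (λ.(λ.λ.λ.1) (λ.λ.λ.1) 0)
  →2  (λ.λ.0 1) (λ.(λ.λ.λ.1) (λ.λ.λ.1) 0)
  →3  λ.0 (λ.(λ.λ.λ.1) (λ.λ.λ.1) 0)
  →4  λ.0 (λ.(λ.λ.1) 0)
  →5  λ.0 (λ.λ.1)

Term B:
  start: (λ.λ.0 (λ.(λ.λ.1) 0)) (λ.λ.λ.1)
  →1  λ.0 (λ.(λ.λ.1) 0)
  →2  λ.0 (λ.λ.1)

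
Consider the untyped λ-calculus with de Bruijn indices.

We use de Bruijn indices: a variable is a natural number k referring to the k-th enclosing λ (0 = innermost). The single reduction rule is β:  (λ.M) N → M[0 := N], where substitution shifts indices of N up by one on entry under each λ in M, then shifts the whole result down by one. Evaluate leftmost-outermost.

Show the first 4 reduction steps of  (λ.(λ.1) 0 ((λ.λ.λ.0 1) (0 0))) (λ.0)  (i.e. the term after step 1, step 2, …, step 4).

  start: (λ.(λ.1) 0 ((λ.λ.λ.0 1) (0 0))) (λ.0)
  step 1: (λ.λ.0) (λ.0) ((λ.λ.λ.0 1) ((λ.0) (λ.0)))
  step 2: (λ.0) ((λ.λ.λ.0 1) ((λ.0) (λ.0)))
  step 3: (λ.λ.λ.0 1) ((λ.0) (λ.0))
  step 4: λ.λ.0 1

Answer: after 4 steps: λ.λ.0 1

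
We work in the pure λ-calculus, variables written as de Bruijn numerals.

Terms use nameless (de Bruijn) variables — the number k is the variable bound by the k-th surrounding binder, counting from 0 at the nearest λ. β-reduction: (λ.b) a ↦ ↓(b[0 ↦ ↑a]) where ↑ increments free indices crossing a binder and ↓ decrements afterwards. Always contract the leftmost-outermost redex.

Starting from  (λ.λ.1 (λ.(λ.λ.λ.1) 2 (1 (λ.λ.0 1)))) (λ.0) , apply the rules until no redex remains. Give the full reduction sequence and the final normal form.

Answer: normal form = λ.λ.λ.2 (λ.λ.0 1)  (in 4 steps)

Derivation:
  start: (λ.λ.1 (λ.(λ.λ.λ.1) 2 (1 (λ.λ.0 1)))) (λ.0)
  step 1: λ.(λ.0) (λ.(λ.λ.λ.1) (λ.0) (1 (λ.λ.0 1)))
  step 2: λ.λ.(λ.λ.λ.1) (λ.0) (1 (λ.λ.0 1))
  step 3: λ.λ.(λ.λ.1) (1 (λ.λ.0 1))
  step 4: λ.λ.λ.2 (λ.λ.0 1)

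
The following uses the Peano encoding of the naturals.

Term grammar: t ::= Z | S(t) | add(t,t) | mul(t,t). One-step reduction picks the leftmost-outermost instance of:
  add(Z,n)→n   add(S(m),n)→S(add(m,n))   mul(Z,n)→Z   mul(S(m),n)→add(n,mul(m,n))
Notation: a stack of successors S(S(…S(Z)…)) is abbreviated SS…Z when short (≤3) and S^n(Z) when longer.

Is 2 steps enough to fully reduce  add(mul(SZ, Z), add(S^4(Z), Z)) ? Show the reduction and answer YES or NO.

  start: add(mul(SZ, Z), add(S^4(Z), Z))
  →1  add(add(Z, mul(Z, Z)), add(S^4(Z), Z))
  →2  add(mul(Z, Z), add(S^4(Z), Z))

Answer: NO — after 2 steps the term is add(mul(Z, Z), add(S^4(Z), Z)), not yet normal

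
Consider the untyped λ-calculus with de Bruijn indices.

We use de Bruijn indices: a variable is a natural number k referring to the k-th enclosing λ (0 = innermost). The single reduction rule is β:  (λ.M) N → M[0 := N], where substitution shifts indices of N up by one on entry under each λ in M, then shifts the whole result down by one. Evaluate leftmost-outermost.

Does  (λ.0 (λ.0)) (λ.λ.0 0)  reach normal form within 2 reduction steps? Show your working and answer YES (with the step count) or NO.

  start: (λ.0 (λ.0)) (λ.λ.0 0)
  →1  (λ.λ.0 0) (λ.0)
  →2  λ.0 0

Answer: YES — reaches normal form λ.0 0 in 2 ≤ 2 steps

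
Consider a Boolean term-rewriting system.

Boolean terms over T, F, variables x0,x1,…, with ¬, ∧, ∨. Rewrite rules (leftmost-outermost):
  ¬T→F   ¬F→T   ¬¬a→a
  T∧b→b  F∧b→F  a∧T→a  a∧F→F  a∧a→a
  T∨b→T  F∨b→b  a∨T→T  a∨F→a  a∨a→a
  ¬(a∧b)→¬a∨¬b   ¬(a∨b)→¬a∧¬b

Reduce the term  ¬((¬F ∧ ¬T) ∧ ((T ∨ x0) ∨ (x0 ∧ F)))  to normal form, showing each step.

  start: ¬((¬F ∧ ¬T) ∧ ((T ∨ x0) ∨ (x0 ∧ F)))
  →1  ¬(¬F ∧ ¬T) ∨ ¬((T ∨ x0) ∨ (x0 ∧ F))
  →2  (¬¬F ∨ ¬¬T) ∨ ¬((T ∨ x0) ∨ (x0 ∧ F))
  →3  (F ∨ ¬¬T) ∨ ¬((T ∨ x0) ∨ (x0 ∧ F))
  →4  ¬¬T ∨ ¬((T ∨ x0) ∨ (x0 ∧ F))
  →5  T ∨ ¬((T ∨ x0) ∨ (x0 ∧ F))
  →6  T

Answer: normal form = T  (in 6 steps)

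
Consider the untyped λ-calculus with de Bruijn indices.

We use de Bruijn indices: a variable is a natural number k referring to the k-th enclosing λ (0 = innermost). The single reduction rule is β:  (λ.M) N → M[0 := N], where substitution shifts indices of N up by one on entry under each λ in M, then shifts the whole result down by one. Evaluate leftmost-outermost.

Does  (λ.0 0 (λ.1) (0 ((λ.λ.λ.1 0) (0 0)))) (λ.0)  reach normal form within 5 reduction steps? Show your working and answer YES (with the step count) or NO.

Answer: YES — reaches normal form λ.0 in 4 ≤ 5 steps

Working:
  start: (λ.0 0 (λ.1) (0 ((λ.λ.λ.1 0) (0 0)))) (λ.0)
  [1] (λ.0) (λ.0) (λ.λ.0) ((λ.0) ((λ.λ.λ.1 0) ((λ.0) (λ.0))))
  [2] (λ.0) (λ.λ.0) ((λ.0) ((λ.λ.λ.1 0) ((λ.0) (λ.0))))
  [3] (λ.λ.0) ((λ.0) ((λ.λ.λ.1 0) ((λ.0) (λ.0))))
  [4] λ.0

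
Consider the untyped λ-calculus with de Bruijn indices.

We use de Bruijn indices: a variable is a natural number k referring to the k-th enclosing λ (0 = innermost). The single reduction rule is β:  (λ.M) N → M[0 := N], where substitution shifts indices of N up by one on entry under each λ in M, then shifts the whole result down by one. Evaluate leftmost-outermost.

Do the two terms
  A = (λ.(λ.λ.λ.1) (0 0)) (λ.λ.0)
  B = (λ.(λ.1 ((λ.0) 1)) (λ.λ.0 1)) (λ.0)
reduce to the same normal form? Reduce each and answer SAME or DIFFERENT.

Answer: DIFFERENT — A ⇓ λ.λ.1, B ⇓ λ.0

Working:
Term A:
  start: (λ.(λ.λ.λ.1) (0 0)) (λ.λ.0)
  →1  (λ.λ.λ.1) ((λ.λ.0) (λ.λ.0))
  →2  λ.λ.1

Term B:
  start: (λ.(λ.1 ((λ.0) 1)) (λ.λ.0 1)) (λ.0)
  →1  (λ.(λ.0) ((λ.0) (λ.0))) (λ.λ.0 1)
  →2  (λ.0) ((λ.0) (λ.0))
  →3  (λ.0) (λ.0)
  →4  λ.0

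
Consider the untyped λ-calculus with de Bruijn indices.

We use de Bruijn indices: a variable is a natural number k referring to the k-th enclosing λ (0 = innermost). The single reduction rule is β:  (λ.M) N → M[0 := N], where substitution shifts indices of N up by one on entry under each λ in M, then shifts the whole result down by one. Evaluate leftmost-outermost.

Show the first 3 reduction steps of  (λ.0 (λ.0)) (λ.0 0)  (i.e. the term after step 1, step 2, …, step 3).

  start: (λ.0 (λ.0)) (λ.0 0)
  →1  (λ.0 0) (λ.0)
  →2  (λ.0) (λ.0)
  →3  λ.0

Answer: after 3 steps: λ.0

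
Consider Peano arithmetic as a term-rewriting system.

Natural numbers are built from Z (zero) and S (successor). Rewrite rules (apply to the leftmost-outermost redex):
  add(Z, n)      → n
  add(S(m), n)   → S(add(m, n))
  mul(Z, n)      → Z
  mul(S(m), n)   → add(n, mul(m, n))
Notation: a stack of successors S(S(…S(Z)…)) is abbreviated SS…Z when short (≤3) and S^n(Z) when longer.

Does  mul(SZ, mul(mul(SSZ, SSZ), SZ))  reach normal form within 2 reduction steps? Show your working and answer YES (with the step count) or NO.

Answer: NO — after 2 steps the term is add(mul(add(SSZ, mul(SZ, SSZ)), SZ), mul(Z, mul(mul(SSZ, SSZ), SZ))), not yet normal

Working:
  start: mul(SZ, mul(mul(SSZ, SSZ), SZ))
  step 1: add(mul(mul(SSZ, SSZ), SZ), mul(Z, mul(mul(SSZ, SSZ), SZ)))
  step 2: add(mul(add(SSZ, mul(SZ, SSZ)), SZ), mul(Z, mul(mul(SSZ, SSZ), SZ)))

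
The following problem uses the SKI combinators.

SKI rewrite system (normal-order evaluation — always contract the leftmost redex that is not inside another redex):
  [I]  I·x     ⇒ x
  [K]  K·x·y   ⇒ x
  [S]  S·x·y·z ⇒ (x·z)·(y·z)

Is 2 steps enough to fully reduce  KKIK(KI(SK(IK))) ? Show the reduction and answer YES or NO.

  start: KKIK(KI(SK(IK)))
  step 1: KK(KI(SK(IK)))
  step 2: K

Answer: YES — reaches normal form K in 2 ≤ 2 steps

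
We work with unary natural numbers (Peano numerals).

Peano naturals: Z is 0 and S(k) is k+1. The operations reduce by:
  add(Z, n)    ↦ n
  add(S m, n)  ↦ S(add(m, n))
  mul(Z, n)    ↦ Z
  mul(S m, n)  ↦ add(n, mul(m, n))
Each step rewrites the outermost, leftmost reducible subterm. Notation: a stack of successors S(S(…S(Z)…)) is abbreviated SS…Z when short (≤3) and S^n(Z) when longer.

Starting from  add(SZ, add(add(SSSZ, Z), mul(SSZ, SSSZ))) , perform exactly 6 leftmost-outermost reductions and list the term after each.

  start: add(SZ, add(add(SSSZ, Z), mul(SSZ, SSSZ)))
  [1] S(add(Z, add(add(SSSZ, Z), mul(SSZ, SSSZ))))
  [2] S(add(add(SSSZ, Z), mul(SSZ, SSSZ)))
  [3] S(add(S(add(SSZ, Z)), mul(SSZ, SSSZ)))
  [4] S(S(add(add(SSZ, Z), mul(SSZ, SSSZ))))
  [5] S(S(add(S(add(SZ, Z)), mul(SSZ, SSSZ))))
  [6] S(S(S(add(add(SZ, Z), mul(SSZ, SSSZ)))))

Answer: after 6 steps: S(S(S(add(add(SZ, Z), mul(SSZ, SSSZ)))))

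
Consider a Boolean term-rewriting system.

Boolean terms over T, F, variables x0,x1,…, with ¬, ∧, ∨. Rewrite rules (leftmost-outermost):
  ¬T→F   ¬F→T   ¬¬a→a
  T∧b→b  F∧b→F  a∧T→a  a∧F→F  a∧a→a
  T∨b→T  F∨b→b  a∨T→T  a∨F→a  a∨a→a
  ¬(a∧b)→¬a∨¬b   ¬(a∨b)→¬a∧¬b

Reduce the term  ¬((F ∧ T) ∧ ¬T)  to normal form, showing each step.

Answer: normal form = T  (in 5 steps)

Reduction:
  start: ¬((F ∧ T) ∧ ¬T)
  [1] ¬(F ∧ T) ∨ ¬¬T
  [2] (¬F ∨ ¬T) ∨ ¬¬T
  [3] (T ∨ ¬T) ∨ ¬¬T
  [4] T ∨ ¬¬T
  [5] T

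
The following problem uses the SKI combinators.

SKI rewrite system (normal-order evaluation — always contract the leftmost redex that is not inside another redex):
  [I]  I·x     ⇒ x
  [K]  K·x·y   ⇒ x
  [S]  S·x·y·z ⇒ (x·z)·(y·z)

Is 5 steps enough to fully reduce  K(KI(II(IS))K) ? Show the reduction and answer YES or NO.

Answer: YES — reaches normal form KK in 2 ≤ 5 steps

Reduction:
  start: K(KI(II(IS))K)
  [1] K(IK)
  [2] KK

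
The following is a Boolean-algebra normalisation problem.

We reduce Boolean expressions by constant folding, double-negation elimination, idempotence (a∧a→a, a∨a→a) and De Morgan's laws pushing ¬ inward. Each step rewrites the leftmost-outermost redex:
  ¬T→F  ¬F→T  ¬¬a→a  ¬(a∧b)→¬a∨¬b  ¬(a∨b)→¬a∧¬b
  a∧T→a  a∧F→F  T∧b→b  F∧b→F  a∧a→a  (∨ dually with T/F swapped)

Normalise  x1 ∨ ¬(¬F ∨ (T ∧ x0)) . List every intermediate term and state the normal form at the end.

Answer: normal form = x1  (in 4 steps)

Derivation:
  start: x1 ∨ ¬(¬F ∨ (T ∧ x0))
  →1  x1 ∨ (¬¬F ∧ ¬(T ∧ x0))
  →2  x1 ∨ (F ∧ ¬(T ∧ x0))
  →3  x1 ∨ F
  →4  x1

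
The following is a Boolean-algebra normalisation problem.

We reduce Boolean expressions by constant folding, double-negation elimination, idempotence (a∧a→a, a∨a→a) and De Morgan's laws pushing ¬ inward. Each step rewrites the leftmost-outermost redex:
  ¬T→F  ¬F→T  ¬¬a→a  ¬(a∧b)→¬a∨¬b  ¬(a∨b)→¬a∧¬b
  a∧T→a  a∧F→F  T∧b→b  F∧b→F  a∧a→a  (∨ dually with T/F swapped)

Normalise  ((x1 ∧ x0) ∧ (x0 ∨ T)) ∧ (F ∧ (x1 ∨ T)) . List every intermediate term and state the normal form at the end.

Answer: normal form = F  (in 4 steps)

Derivation:
  start: ((x1 ∧ x0) ∧ (x0 ∨ T)) ∧ (F ∧ (x1 ∨ T))
  [1] ((x1 ∧ x0) ∧ T) ∧ (F ∧ (x1 ∨ T))
  [2] (x1 ∧ x0) ∧ (F ∧ (x1 ∨ T))
  [3] (x1 ∧ x0) ∧ F
  [4] F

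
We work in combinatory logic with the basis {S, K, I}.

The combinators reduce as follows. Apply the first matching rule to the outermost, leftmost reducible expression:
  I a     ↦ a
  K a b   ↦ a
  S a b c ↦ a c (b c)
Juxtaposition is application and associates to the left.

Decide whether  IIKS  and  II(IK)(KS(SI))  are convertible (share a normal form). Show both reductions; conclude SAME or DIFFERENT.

Answer: SAME — A ⇓ KS, B ⇓ KS

Working:
Term A:
  start: IIKS
  step 1: IKS
  step 2: KS

Term B:
  start: II(IK)(KS(SI))
  step 1: I(IK)(KS(SI))
  step 2: IK(KS(SI))
  step 3: K(KS(SI))
  step 4: KS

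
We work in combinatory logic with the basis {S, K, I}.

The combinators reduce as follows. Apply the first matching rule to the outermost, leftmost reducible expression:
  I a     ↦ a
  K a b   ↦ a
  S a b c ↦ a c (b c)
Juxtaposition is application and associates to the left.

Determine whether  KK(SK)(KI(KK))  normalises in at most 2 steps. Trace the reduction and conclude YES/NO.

  start: KK(SK)(KI(KK))
  step 1: K(KI(KK))
  step 2: KI

Answer: YES — reaches normal form KI in 2 ≤ 2 steps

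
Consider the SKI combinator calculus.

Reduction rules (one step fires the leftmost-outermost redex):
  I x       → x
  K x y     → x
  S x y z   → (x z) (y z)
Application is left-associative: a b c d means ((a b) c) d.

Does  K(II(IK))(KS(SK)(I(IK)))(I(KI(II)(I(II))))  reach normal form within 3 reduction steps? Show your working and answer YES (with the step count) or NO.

Answer: NO — after 3 steps the term is IK(I(KI(II)(I(II)))), not yet normal

Reduction:
  start: K(II(IK))(KS(SK)(I(IK)))(I(KI(II)(I(II))))
  →1  II(IK)(I(KI(II)(I(II))))
  →2  I(IK)(I(KI(II)(I(II))))
  →3  IK(I(KI(II)(I(II))))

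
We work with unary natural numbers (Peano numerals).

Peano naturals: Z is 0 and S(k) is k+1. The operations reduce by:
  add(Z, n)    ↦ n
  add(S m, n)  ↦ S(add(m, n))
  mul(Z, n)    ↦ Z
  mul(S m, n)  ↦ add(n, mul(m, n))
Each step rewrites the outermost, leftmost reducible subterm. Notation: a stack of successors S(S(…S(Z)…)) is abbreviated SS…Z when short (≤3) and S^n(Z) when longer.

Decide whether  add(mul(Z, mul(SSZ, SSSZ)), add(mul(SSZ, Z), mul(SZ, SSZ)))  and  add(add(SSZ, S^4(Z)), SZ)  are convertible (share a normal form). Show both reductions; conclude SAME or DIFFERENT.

Answer: DIFFERENT — A ⇓ SSZ, B ⇓ S^7(Z)

Derivation:
Term A:
  start: add(mul(Z, mul(SSZ, SSSZ)), add(mul(SSZ, Z), mul(SZ, SSZ)))
  →1  add(Z, add(mul(SSZ, Z), mul(SZ, SSZ)))
  →2  add(mul(SSZ, Z), mul(SZ, SSZ))
  →3  add(add(Z, mul(SZ, Z)), mul(SZ, SSZ))
  →4  add(mul(SZ, Z), mul(SZ, SSZ))
  →5  add(add(Z, mul(Z, Z)), mul(SZ, SSZ))
  →6  add(mul(Z, Z), mul(SZ, SSZ))
  →7  add(Z, mul(SZ, SSZ))
  →8  mul(SZ, SSZ)
  →9  add(SSZ, mul(Z, SSZ))
  →10  S(add(SZ, mul(Z, SSZ)))
  →11  S(S(add(Z, mul(Z, SSZ))))
  →12  S(S(mul(Z, SSZ)))
  →13  SSZ

Term B:
  start: add(add(SSZ, S^4(Z)), SZ)
  →1  add(S(add(SZ, S^4(Z))), SZ)
  →2  S(add(add(SZ, S^4(Z)), SZ))
  →3  S(add(S(add(Z, S^4(Z))), SZ))
  →4  S(S(add(add(Z, S^4(Z)), SZ)))
  →5  S(S(add(S^4(Z), SZ)))
  →6  S(S(S(add(SSSZ, SZ))))
  →7  S(S(S(S(add(SSZ, SZ)))))
  →8  S(S(S(S(S(add(SZ, SZ))))))
  →9  S(S(S(S(S(S(add(Z, SZ)))))))
  →10  S^7(Z)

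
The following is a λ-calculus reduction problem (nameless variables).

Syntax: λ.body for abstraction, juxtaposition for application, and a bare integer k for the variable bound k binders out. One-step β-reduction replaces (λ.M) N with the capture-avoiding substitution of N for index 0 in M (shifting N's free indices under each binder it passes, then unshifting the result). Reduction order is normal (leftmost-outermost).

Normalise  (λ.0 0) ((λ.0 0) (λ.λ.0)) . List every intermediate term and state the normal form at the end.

Answer: normal form = λ.0  (in 6 steps)

Derivation:
  start: (λ.0 0) ((λ.0 0) (λ.λ.0))
  →1  (λ.0 0) (λ.λ.0) ((λ.0 0) (λ.λ.0))
  →2  (λ.λ.0) (λ.λ.0) ((λ.0 0) (λ.λ.0))
  →3  (λ.0) ((λ.0 0) (λ.λ.0))
  →4  (λ.0 0) (λ.λ.0)
  →5  (λ.λ.0) (λ.λ.0)
  →6  λ.0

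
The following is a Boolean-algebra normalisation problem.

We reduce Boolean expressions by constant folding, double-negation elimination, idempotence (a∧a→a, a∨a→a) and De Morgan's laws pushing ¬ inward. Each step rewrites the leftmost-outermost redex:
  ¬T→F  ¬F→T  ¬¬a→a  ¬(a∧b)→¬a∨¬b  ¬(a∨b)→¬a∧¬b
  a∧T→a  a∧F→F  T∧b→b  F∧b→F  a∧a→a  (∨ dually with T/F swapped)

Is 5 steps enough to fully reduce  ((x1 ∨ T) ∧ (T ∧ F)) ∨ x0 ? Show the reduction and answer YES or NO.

Answer: YES — reaches normal form x0 in 4 ≤ 5 steps

Working:
  start: ((x1 ∨ T) ∧ (T ∧ F)) ∨ x0
  step 1: (T ∧ (T ∧ F)) ∨ x0
  step 2: (T ∧ F) ∨ x0
  step 3: F ∨ x0
  step 4: x0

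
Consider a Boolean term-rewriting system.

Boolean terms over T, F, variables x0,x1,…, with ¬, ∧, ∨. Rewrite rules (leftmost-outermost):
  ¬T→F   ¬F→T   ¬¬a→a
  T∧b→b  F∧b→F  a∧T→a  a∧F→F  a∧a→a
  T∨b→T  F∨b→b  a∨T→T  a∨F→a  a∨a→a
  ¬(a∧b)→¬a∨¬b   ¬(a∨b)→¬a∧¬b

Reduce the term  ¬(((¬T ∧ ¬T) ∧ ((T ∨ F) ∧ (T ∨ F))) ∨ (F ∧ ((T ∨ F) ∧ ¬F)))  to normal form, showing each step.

Answer: normal form = T  (in 10 steps)

Reduction:
  start: ¬(((¬T ∧ ¬T) ∧ ((T ∨ F) ∧ (T ∨ F))) ∨ (F ∧ ((T ∨ F) ∧ ¬F)))
  [1] ¬((¬T ∧ ¬T) ∧ ((T ∨ F) ∧ (T ∨ F))) ∧ ¬(F ∧ ((T ∨ F) ∧ ¬F))
  [2] (¬(¬T ∧ ¬T) ∨ ¬((T ∨ F) ∧ (T ∨ F))) ∧ ¬(F ∧ ((T ∨ F) ∧ ¬F))
  [3] ((¬¬T ∨ ¬¬T) ∨ ¬((T ∨ F) ∧ (T ∨ F))) ∧ ¬(F ∧ ((T ∨ F) ∧ ¬F))
  [4] (¬¬T ∨ ¬((T ∨ F) ∧ (T ∨ F))) ∧ ¬(F ∧ ((T ∨ F) ∧ ¬F))
  [5] (T ∨ ¬((T ∨ F) ∧ (T ∨ F))) ∧ ¬(F ∧ ((T ∨ F) ∧ ¬F))
  [6] T ∧ ¬(F ∧ ((T ∨ F) ∧ ¬F))
  [7] ¬(F ∧ ((T ∨ F) ∧ ¬F))
  [8] ¬F ∨ ¬((T ∨ F) ∧ ¬F)
  [9] T ∨ ¬((T ∨ F) ∧ ¬F)
  [10] T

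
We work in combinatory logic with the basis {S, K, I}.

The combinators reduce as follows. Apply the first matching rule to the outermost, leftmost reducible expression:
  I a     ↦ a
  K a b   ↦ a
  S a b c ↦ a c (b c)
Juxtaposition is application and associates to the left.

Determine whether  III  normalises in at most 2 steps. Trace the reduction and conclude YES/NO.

  start: III
  →1  II
  →2  I

Answer: YES — reaches normal form I in 2 ≤ 2 steps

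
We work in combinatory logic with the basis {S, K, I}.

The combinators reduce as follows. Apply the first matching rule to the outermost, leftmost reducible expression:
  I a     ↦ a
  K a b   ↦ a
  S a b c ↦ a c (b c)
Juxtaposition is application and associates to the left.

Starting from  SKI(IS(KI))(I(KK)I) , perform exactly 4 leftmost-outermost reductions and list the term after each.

Answer: after 4 steps: S(KI)(KKI)

Reduction:
  start: SKI(IS(KI))(I(KK)I)
  →1  K(IS(KI))(I(IS(KI)))(I(KK)I)
  →2  IS(KI)(I(KK)I)
  →3  S(KI)(I(KK)I)
  →4  S(KI)(KKI)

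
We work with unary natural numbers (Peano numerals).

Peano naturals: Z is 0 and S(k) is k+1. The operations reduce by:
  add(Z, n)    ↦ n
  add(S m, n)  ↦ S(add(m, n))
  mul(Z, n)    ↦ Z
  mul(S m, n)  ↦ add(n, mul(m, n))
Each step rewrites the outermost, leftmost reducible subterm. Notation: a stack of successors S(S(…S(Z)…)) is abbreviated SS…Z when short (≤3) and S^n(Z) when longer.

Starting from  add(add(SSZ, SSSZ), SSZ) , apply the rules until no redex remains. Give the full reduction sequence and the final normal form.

Answer: normal form = S^7(Z)  (in 9 steps)

Reduction:
  start: add(add(SSZ, SSSZ), SSZ)
  →1  add(S(add(SZ, SSSZ)), SSZ)
  →2  S(add(add(SZ, SSSZ), SSZ))
  →3  S(add(S(add(Z, SSSZ)), SSZ))
  →4  S(S(add(add(Z, SSSZ), SSZ)))
  →5  S(S(add(SSSZ, SSZ)))
  →6  S(S(S(add(SSZ, SSZ))))
  →7  S(S(S(S(add(SZ, SSZ)))))
  →8  S(S(S(S(S(add(Z, SSZ))))))
  →9  S^7(Z)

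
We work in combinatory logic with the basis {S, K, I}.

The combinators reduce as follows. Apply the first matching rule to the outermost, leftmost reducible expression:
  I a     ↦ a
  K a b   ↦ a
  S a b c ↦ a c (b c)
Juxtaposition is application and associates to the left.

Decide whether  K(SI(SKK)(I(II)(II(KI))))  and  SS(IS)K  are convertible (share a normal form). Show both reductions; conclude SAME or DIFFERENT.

Term A:
  start: K(SI(SKK)(I(II)(II(KI))))
  →1  K(I(I(II)(II(KI)))(SKK(I(II)(II(KI)))))
  →2  K(I(II)(II(KI))(SKK(I(II)(II(KI)))))
  →3  K(II(II(KI))(SKK(I(II)(II(KI)))))
  →4  K(I(II(KI))(SKK(I(II)(II(KI)))))
  →5  K(II(KI)(SKK(I(II)(II(KI)))))
  →6  K(I(KI)(SKK(I(II)(II(KI)))))
  →7  K(KI(SKK(I(II)(II(KI)))))
  →8  KI

Term B:
  start: SS(IS)K
  →1  SK(ISK)
  →2  SK(SK)

Answer: DIFFERENT — A ⇓ KI, B ⇓ SK(SK)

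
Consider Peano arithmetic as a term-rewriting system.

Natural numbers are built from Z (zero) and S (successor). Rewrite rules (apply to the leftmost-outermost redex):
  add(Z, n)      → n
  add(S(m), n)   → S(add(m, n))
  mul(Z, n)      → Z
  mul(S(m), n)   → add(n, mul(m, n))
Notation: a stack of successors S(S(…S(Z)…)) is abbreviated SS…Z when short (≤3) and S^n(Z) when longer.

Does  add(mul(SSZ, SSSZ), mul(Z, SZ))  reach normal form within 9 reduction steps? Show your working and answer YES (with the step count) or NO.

Answer: NO — after 9 steps the term is S(S(S(add(add(SSSZ, mul(Z, SSSZ)), mul(Z, SZ))))), not yet normal

Working:
  start: add(mul(SSZ, SSSZ), mul(Z, SZ))
  [1] add(add(SSSZ, mul(SZ, SSSZ)), mul(Z, SZ))
  [2] add(S(add(SSZ, mul(SZ, SSSZ))), mul(Z, SZ))
  [3] S(add(add(SSZ, mul(SZ, SSSZ)), mul(Z, SZ)))
  [4] S(add(S(add(SZ, mul(SZ, SSSZ))), mul(Z, SZ)))
  [5] S(S(add(add(SZ, mul(SZ, SSSZ)), mul(Z, SZ))))
  [6] S(S(add(S(add(Z, mul(SZ, SSSZ))), mul(Z, SZ))))
  [7] S(S(S(add(add(Z, mul(SZ, SSSZ)), mul(Z, SZ)))))
  [8] S(S(S(add(mul(SZ, SSSZ), mul(Z, SZ)))))
  [9] S(S(S(add(add(SSSZ, mul(Z, SSSZ)), mul(Z, SZ)))))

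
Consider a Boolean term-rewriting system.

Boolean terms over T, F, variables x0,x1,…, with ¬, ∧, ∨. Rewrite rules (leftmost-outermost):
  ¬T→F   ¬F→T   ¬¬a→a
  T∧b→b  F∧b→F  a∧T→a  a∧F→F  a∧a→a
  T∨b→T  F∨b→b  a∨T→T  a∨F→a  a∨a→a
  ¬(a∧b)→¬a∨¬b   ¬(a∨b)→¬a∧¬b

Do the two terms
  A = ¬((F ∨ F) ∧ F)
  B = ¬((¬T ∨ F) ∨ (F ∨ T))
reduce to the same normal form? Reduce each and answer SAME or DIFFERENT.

Term A:
  start: ¬((F ∨ F) ∧ F)
  step 1: ¬(F ∨ F) ∨ ¬F
  step 2: (¬F ∧ ¬F) ∨ ¬F
  step 3: ¬F ∨ ¬F
  step 4: ¬F
  step 5: T

Term B:
  start: ¬((¬T ∨ F) ∨ (F ∨ T))
  step 1: ¬(¬T ∨ F) ∧ ¬(F ∨ T)
  step 2: (¬¬T ∧ ¬F) ∧ ¬(F ∨ T)
  step 3: (T ∧ ¬F) ∧ ¬(F ∨ T)
  step 4: ¬F ∧ ¬(F ∨ T)
  step 5: T ∧ ¬(F ∨ T)
  step 6: ¬(F ∨ T)
  step 7: ¬F ∧ ¬T
  step 8: T ∧ ¬T
  step 9: ¬T
  step 10: F

Answer: DIFFERENT — A ⇓ T, B ⇓ F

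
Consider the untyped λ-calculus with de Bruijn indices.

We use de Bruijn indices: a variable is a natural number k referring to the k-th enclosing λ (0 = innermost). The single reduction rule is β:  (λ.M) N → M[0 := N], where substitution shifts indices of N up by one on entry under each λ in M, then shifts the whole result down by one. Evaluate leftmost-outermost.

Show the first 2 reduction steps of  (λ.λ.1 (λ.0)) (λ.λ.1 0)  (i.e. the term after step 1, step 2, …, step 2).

Answer: after 2 steps: λ.λ.(λ.0) 0

Reduction:
  start: (λ.λ.1 (λ.0)) (λ.λ.1 0)
  [1] λ.(λ.λ.1 0) (λ.0)
  [2] λ.λ.(λ.0) 0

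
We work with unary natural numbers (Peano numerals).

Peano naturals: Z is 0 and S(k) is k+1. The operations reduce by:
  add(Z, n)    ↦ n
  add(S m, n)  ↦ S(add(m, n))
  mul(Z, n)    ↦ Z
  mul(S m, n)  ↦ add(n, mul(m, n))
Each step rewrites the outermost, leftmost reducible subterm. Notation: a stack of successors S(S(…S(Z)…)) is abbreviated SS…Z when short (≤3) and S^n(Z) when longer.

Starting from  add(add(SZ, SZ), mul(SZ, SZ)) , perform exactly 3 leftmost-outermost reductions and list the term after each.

  start: add(add(SZ, SZ), mul(SZ, SZ))
  →1  add(S(add(Z, SZ)), mul(SZ, SZ))
  →2  S(add(add(Z, SZ), mul(SZ, SZ)))
  →3  S(add(SZ, mul(SZ, SZ)))

Answer: after 3 steps: S(add(SZ, mul(SZ, SZ)))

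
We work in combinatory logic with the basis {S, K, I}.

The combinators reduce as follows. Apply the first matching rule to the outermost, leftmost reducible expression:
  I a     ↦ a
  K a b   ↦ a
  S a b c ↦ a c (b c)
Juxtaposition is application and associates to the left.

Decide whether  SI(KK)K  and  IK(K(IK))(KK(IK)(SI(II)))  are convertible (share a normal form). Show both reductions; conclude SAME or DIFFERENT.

Term A:
  start: SI(KK)K
  step 1: IK(KKK)
  step 2: K(KKK)
  step 3: KK

Term B:
  start: IK(K(IK))(KK(IK)(SI(II)))
  step 1: K(K(IK))(KK(IK)(SI(II)))
  step 2: K(IK)
  step 3: KK

Answer: SAME — A ⇓ KK, B ⇓ KK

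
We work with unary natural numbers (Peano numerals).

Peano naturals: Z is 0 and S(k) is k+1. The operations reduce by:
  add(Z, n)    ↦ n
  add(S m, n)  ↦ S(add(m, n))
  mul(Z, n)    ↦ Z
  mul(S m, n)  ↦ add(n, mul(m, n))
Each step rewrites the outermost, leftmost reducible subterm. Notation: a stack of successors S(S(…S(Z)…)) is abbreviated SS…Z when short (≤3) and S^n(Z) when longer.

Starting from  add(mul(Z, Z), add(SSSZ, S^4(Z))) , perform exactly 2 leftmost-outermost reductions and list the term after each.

  start: add(mul(Z, Z), add(SSSZ, S^4(Z)))
  [1] add(Z, add(SSSZ, S^4(Z)))
  [2] add(SSSZ, S^4(Z))

Answer: after 2 steps: add(SSSZ, S^4(Z))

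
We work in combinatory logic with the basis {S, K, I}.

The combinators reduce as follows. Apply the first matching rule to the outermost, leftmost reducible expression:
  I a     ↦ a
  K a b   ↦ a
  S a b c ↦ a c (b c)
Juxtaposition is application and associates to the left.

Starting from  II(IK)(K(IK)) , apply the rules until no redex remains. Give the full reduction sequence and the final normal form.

  start: II(IK)(K(IK))
  step 1: I(IK)(K(IK))
  step 2: IK(K(IK))
  step 3: K(K(IK))
  step 4: K(KK)

Answer: normal form = K(KK)  (in 4 steps)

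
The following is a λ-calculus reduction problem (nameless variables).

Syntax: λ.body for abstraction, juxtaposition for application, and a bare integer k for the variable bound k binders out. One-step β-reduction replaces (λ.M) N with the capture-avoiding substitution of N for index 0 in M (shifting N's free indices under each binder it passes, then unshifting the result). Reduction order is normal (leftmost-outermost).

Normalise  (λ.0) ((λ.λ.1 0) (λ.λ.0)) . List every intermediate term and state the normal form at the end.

  start: (λ.0) ((λ.λ.1 0) (λ.λ.0))
  →1  (λ.λ.1 0) (λ.λ.0)
  →2  λ.(λ.λ.0) 0
  →3  λ.λ.0

Answer: normal form = λ.λ.0  (in 3 steps)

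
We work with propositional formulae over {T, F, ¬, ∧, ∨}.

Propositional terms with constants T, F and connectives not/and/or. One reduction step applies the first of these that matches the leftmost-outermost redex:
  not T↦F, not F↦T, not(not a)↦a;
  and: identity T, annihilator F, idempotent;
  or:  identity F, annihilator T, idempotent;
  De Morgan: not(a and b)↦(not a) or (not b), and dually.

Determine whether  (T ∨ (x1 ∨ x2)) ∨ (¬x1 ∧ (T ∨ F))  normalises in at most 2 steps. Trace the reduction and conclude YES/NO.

Answer: YES — reaches normal form T in 2 ≤ 2 steps

Reduction:
  start: (T ∨ (x1 ∨ x2)) ∨ (¬x1 ∧ (T ∨ F))
  →1  T ∨ (¬x1 ∧ (T ∨ F))
  →2  T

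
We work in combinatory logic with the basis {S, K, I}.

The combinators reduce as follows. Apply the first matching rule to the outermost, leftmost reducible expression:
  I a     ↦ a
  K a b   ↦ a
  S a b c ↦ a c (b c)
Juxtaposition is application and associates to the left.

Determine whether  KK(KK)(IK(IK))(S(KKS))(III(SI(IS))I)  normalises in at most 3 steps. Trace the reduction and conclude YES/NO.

  start: KK(KK)(IK(IK))(S(KKS))(III(SI(IS))I)
  [1] K(IK(IK))(S(KKS))(III(SI(IS))I)
  [2] IK(IK)(III(SI(IS))I)
  [3] K(IK)(III(SI(IS))I)

Answer: NO — after 3 steps the term is K(IK)(III(SI(IS))I), not yet normal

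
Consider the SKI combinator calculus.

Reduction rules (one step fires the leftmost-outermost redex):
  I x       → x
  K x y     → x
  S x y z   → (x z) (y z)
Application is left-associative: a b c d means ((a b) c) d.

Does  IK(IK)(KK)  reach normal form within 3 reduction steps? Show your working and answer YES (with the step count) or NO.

  start: IK(IK)(KK)
  [1] K(IK)(KK)
  [2] IK
  [3] K

Answer: YES — reaches normal form K in 3 ≤ 3 steps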